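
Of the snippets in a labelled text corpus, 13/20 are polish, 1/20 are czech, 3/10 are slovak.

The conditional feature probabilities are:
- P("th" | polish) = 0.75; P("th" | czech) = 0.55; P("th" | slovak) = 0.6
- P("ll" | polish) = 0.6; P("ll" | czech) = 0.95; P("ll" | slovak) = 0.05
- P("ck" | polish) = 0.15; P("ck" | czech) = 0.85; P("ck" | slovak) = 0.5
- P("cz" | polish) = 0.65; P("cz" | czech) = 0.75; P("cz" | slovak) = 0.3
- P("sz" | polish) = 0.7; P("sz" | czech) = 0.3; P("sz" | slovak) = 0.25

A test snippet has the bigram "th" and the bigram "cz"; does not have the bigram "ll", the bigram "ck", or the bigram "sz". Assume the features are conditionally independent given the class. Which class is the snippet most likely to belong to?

polish: 0.65 × 0.75 × (1−0.6) × (1−0.15) × 0.65 × (1−0.7) = 0.03232125
czech: 0.05 × 0.55 × (1−0.95) × (1−0.85) × 0.75 × (1−0.3) = 0.00010828125
slovak: 0.3 × 0.6 × (1−0.05) × (1−0.5) × 0.3 × (1−0.25) = 0.0192375
Highest score → polish.

polish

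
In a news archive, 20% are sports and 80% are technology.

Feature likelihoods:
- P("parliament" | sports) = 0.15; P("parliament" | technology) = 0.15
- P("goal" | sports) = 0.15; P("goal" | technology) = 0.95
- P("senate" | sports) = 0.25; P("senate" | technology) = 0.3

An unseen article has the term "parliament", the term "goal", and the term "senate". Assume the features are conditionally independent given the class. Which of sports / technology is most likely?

sports: 0.2 × 0.15 × 0.15 × 0.25 = 0.001125
technology: 0.8 × 0.15 × 0.95 × 0.3 = 0.0342
Highest score → technology.

technology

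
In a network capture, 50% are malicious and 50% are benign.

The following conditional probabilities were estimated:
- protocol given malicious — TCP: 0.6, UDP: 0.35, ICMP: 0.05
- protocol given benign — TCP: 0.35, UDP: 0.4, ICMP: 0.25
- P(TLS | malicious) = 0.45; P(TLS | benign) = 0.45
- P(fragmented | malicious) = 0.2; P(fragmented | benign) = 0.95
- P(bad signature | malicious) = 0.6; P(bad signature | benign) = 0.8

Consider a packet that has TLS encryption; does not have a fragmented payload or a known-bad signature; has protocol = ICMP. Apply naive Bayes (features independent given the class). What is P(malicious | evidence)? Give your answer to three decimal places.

malicious: 0.5 × 0.05 × 0.45 × (1−0.2) × (1−0.6) = 0.0036
benign: 0.5 × 0.25 × 0.45 × (1−0.95) × (1−0.8) = 0.0005625
P(malicious | x) = 0.0036 / 0.0041625 ≈ 0.865

0.865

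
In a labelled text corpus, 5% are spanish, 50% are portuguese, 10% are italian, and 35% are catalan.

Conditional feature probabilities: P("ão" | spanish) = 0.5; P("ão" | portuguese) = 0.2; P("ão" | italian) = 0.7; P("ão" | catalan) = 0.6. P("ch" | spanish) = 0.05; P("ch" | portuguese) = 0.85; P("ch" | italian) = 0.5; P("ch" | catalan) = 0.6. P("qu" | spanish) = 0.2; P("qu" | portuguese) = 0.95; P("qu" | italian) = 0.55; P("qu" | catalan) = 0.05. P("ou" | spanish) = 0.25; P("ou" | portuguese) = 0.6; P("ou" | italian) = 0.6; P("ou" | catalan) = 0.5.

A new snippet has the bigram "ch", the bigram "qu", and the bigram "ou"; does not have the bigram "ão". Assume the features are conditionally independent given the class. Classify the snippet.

portuguese

spanish: 0.05 × (1−0.5) × 0.05 × 0.2 × 0.25 = 0.0000625
portuguese: 0.5 × (1−0.2) × 0.85 × 0.95 × 0.6 = 0.1938
italian: 0.1 × (1−0.7) × 0.5 × 0.55 × 0.6 = 0.00495
catalan: 0.35 × (1−0.6) × 0.6 × 0.05 × 0.5 = 0.0021
Highest score → portuguese.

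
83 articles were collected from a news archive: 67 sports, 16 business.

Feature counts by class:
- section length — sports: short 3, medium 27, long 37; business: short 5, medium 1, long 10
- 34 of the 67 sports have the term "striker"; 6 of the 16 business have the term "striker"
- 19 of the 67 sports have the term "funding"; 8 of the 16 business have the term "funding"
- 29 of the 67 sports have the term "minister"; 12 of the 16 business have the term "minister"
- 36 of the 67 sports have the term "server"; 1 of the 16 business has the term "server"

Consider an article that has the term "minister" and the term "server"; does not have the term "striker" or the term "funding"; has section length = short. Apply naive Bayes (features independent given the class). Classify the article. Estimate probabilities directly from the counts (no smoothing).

sports

sports: (67/83) × (3/67) × (33/67) × (48/67) × (29/67) × (36/67) ≈ 0.00296619
business: (16/83) × (5/16) × (10/16) × (8/16) × (12/16) × (1/16) ≈ 0.000882436
Highest score → sports.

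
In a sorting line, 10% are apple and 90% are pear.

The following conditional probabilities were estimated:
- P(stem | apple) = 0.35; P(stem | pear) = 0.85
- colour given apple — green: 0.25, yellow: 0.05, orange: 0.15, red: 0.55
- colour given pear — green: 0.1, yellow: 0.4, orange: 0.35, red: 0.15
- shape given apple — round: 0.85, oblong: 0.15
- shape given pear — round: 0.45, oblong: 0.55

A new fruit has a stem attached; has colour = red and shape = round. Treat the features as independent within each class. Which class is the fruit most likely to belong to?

apple: 0.1 × 0.35 × 0.55 × 0.85 = 0.0163625
pear: 0.9 × 0.85 × 0.15 × 0.45 = 0.0516375
Highest score → pear.

pear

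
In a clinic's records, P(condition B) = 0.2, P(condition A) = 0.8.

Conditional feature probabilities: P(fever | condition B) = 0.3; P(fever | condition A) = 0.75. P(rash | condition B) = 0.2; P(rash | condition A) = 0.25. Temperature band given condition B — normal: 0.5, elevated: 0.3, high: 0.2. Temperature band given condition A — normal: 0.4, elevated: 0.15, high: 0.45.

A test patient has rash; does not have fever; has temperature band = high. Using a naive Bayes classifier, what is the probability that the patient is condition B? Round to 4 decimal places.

condition B: 0.2 × (1−0.3) × 0.2 × 0.2 = 0.0056
condition A: 0.8 × (1−0.75) × 0.25 × 0.45 = 0.0225
P(condition B | x) = 0.0056 / 0.0281 ≈ 0.1993

0.1993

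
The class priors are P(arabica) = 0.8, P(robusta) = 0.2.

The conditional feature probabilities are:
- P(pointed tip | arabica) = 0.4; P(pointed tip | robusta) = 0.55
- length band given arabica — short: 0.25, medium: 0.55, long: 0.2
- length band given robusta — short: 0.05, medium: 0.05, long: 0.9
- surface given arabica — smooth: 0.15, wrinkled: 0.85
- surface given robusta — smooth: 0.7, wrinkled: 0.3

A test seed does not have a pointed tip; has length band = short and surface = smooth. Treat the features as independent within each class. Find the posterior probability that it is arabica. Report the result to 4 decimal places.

arabica: 0.8 × (1−0.4) × 0.25 × 0.15 = 0.018
robusta: 0.2 × (1−0.55) × 0.05 × 0.7 = 0.00315
P(arabica | x) = 0.018 / 0.02115 ≈ 0.8511

0.8511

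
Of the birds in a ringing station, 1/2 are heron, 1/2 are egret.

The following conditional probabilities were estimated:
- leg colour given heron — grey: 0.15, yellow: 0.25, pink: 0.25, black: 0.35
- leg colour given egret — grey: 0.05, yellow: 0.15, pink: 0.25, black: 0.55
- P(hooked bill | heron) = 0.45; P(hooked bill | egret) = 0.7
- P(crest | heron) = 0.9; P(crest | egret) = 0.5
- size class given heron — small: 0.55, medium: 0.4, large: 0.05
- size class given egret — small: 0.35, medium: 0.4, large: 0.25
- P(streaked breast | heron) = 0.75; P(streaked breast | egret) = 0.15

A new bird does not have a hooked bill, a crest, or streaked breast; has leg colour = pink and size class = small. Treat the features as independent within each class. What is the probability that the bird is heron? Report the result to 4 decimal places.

0.1449

heron: 0.5 × 0.25 × (1−0.45) × (1−0.9) × 0.55 × (1−0.75) = 0.0009453125
egret: 0.5 × 0.25 × (1−0.7) × (1−0.5) × 0.35 × (1−0.15) = 0.005578125
P(heron | x) = 0.0009453125 / 0.0065234375 ≈ 0.1449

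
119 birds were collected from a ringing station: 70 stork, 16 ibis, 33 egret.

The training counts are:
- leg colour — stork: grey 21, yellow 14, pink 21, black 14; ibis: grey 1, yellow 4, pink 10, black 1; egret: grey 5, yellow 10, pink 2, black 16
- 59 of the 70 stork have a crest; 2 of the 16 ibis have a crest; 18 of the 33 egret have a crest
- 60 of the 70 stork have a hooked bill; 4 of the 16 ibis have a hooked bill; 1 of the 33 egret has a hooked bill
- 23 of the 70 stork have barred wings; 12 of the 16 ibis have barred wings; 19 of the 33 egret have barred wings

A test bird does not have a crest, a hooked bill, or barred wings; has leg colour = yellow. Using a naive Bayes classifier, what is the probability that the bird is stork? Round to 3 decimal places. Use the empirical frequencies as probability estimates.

0.077

stork: (70/119) × (14/70) × (11/70) × (10/70) × (47/70) ≈ 0.00177328
ibis: (16/119) × (4/16) × (14/16) × (12/16) × (4/16) ≈ 0.00551471
egret: (33/119) × (10/33) × (15/33) × (32/33) × (14/33) ≈ 0.0157138
P(stork | x) = 0.00177328 / 0.02300179 ≈ 0.077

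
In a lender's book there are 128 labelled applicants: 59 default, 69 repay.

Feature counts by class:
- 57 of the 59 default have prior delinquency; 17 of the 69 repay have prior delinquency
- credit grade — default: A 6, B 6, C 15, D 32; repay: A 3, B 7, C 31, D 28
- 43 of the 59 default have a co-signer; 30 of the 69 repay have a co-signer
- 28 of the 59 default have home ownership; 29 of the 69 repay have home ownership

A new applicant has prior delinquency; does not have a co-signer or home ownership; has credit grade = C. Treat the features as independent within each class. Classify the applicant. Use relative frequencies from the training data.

repay

default: (59/128) × (57/59) × (15/59) × (16/59) × (31/59) ≈ 0.0161318
repay: (69/128) × (17/69) × (31/69) × (39/69) × (40/69) ≈ 0.0195514
Highest score → repay.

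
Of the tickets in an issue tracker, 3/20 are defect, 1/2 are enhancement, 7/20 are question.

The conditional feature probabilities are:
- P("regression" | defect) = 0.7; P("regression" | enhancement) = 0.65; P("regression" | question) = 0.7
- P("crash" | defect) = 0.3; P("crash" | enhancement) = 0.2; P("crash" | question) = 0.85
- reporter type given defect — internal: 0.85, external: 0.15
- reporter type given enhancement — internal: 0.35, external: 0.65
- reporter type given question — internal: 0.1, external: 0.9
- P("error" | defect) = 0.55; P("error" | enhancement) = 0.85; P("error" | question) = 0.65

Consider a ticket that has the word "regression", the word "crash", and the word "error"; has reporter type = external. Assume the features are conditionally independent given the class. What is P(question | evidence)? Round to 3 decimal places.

defect: 0.15 × 0.7 × 0.3 × 0.15 × 0.55 = 0.00259875
enhancement: 0.5 × 0.65 × 0.2 × 0.65 × 0.85 = 0.0359125
question: 0.35 × 0.7 × 0.85 × 0.9 × 0.65 = 0.12182625
P(question | x) = 0.12182625 / 0.1603375 ≈ 0.760

0.760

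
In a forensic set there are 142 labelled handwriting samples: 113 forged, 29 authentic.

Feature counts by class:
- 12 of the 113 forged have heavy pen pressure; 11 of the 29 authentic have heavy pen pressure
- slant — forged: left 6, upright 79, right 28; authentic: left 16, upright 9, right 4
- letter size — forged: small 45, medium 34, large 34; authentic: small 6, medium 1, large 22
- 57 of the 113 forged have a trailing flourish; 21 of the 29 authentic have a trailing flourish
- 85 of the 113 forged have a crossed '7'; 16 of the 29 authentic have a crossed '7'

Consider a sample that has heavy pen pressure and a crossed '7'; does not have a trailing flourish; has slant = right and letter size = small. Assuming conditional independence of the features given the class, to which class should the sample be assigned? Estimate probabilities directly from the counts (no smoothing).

forged

forged: (113/142) × (12/113) × (28/113) × (45/113) × (56/113) × (85/113) ≈ 0.00310854
authentic: (29/142) × (11/29) × (4/29) × (6/29) × (8/29) × (16/29) ≈ 0.00033646
Highest score → forged.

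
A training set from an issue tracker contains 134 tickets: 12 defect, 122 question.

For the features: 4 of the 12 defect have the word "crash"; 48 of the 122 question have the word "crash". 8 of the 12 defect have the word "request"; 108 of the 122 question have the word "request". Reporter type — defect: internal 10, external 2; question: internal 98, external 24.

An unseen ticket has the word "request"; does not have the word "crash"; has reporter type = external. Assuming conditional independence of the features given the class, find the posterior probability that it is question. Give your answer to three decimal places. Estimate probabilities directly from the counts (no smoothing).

0.935

defect: (12/134) × (8/12) × (8/12) × (2/12) ≈ 0.0066335
question: (122/134) × (74/122) × (108/122) × (24/122) ≈ 0.0961706
P(question | x) = 0.0961706 / 0.1028041 ≈ 0.935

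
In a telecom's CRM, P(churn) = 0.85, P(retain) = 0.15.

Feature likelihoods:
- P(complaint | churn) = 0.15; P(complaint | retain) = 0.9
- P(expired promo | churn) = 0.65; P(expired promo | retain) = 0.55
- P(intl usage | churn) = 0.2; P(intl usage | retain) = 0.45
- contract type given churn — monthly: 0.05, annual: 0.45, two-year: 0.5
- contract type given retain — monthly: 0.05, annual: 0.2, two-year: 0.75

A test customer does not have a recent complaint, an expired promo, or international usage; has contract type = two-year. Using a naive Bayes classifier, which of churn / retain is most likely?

churn: 0.85 × (1−0.15) × (1−0.65) × (1−0.2) × 0.5 = 0.10115
retain: 0.15 × (1−0.9) × (1−0.55) × (1−0.45) × 0.75 = 0.002784375
Highest score → churn.

churn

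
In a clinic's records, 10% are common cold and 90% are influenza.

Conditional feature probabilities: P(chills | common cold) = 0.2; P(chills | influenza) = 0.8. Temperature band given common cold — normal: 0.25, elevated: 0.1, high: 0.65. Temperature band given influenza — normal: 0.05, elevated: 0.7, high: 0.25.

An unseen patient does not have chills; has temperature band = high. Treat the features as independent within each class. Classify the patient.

common cold

common cold: 0.1 × (1−0.2) × 0.65 = 0.052
influenza: 0.9 × (1−0.8) × 0.25 = 0.045
Highest score → common cold.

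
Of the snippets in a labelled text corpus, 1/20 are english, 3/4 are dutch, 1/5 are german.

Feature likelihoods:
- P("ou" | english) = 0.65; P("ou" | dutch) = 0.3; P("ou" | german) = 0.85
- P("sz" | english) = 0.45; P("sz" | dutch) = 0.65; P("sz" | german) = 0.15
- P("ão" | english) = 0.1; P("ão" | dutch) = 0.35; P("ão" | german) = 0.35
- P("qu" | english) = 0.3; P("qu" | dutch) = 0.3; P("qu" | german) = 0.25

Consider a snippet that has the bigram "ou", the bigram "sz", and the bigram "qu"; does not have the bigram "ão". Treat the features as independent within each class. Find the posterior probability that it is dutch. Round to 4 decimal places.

english: 0.05 × 0.65 × 0.45 × (1−0.1) × 0.3 = 0.00394875
dutch: 0.75 × 0.3 × 0.65 × (1−0.35) × 0.3 = 0.02851875
german: 0.2 × 0.85 × 0.15 × (1−0.35) × 0.25 = 0.00414375
P(dutch | x) = 0.02851875 / 0.03661125 ≈ 0.7790

0.7790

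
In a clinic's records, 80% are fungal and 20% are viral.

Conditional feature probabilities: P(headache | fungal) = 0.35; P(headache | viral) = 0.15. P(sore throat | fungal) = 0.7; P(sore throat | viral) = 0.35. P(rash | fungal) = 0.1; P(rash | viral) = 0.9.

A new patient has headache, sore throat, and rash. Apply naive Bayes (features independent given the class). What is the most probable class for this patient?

fungal

fungal: 0.8 × 0.35 × 0.7 × 0.1 = 0.0196
viral: 0.2 × 0.15 × 0.35 × 0.9 = 0.00945
Highest score → fungal.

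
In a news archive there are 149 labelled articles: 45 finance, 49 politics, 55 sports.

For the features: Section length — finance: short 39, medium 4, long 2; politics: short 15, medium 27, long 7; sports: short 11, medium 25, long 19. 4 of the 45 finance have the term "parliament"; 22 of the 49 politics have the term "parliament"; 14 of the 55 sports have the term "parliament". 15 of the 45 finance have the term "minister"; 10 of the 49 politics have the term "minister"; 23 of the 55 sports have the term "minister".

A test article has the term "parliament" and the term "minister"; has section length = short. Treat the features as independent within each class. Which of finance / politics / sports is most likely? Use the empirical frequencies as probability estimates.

finance: (45/149) × (39/45) × (4/45) × (15/45) ≈ 0.00775541
politics: (49/149) × (15/49) × (22/49) × (10/49) ≈ 0.00922434
sports: (55/149) × (11/55) × (14/55) × (23/55) ≈ 0.00785845
Highest score → politics.

politics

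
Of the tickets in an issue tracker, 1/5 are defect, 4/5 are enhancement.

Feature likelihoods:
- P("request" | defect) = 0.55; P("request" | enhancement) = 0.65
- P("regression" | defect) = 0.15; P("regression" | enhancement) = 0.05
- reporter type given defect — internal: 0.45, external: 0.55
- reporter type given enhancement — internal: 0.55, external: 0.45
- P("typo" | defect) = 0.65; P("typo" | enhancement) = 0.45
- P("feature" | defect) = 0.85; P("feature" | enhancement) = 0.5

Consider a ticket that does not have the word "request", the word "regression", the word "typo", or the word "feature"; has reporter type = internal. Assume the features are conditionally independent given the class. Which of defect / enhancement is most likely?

enhancement

defect: 0.2 × (1−0.55) × (1−0.15) × 0.45 × (1−0.65) × (1−0.85) = 0.0018073125
enhancement: 0.8 × (1−0.65) × (1−0.05) × 0.55 × (1−0.45) × (1−0.5) = 0.0402325
Highest score → enhancement.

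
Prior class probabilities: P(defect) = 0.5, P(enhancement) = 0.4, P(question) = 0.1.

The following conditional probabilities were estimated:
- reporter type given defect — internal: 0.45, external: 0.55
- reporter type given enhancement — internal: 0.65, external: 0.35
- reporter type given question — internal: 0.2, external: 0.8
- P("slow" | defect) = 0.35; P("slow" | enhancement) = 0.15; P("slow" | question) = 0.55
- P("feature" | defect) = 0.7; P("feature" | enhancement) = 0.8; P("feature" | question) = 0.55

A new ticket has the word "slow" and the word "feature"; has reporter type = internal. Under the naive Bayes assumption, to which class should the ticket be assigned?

defect

defect: 0.5 × 0.45 × 0.35 × 0.7 = 0.055125
enhancement: 0.4 × 0.65 × 0.15 × 0.8 = 0.0312
question: 0.1 × 0.2 × 0.55 × 0.55 = 0.00605
Highest score → defect.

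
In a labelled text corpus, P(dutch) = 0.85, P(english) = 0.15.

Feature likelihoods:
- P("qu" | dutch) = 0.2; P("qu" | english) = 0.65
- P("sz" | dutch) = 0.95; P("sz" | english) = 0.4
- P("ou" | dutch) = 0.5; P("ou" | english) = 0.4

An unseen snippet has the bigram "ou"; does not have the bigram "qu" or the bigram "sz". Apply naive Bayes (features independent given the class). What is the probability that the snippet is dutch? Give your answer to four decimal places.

0.5743

dutch: 0.85 × (1−0.2) × (1−0.95) × 0.5 = 0.017
english: 0.15 × (1−0.65) × (1−0.4) × 0.4 = 0.0126
P(dutch | x) = 0.017 / 0.0296 ≈ 0.5743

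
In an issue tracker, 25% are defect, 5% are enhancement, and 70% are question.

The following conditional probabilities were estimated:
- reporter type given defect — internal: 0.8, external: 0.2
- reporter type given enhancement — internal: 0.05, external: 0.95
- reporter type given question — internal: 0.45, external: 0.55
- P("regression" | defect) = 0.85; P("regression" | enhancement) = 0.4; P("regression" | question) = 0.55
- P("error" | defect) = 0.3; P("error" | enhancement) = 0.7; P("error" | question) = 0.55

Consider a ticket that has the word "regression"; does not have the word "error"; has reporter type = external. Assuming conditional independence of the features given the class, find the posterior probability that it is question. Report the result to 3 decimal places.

defect: 0.25 × 0.2 × 0.85 × (1−0.3) = 0.02975
enhancement: 0.05 × 0.95 × 0.4 × (1−0.7) = 0.0057
question: 0.7 × 0.55 × 0.55 × (1−0.55) = 0.0952875
P(question | x) = 0.0952875 / 0.1307375 ≈ 0.729

0.729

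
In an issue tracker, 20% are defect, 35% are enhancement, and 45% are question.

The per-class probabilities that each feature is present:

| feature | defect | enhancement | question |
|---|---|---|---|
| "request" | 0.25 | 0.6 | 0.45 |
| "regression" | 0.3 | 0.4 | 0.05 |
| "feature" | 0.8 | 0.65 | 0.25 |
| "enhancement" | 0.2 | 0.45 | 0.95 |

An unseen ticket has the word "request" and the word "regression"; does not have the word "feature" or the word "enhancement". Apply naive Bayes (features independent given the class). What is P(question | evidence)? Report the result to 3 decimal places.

0.020

defect: 0.2 × 0.25 × 0.3 × (1−0.8) × (1−0.2) = 0.0024
enhancement: 0.35 × 0.6 × 0.4 × (1−0.65) × (1−0.45) = 0.01617
question: 0.45 × 0.45 × 0.05 × (1−0.25) × (1−0.95) = 0.0003796875
P(question | x) = 0.0003796875 / 0.0189496875 ≈ 0.020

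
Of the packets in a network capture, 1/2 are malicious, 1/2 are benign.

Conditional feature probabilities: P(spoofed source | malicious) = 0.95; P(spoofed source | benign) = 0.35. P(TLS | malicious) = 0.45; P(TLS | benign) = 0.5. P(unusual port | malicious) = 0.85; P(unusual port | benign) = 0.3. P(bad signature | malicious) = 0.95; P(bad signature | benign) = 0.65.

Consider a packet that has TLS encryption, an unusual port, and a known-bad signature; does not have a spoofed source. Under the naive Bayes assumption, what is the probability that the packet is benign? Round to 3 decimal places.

malicious: 0.5 × (1−0.95) × 0.45 × 0.85 × 0.95 = 0.009084375
benign: 0.5 × (1−0.35) × 0.5 × 0.3 × 0.65 = 0.0316875
P(benign | x) = 0.0316875 / 0.040771875 ≈ 0.777

0.777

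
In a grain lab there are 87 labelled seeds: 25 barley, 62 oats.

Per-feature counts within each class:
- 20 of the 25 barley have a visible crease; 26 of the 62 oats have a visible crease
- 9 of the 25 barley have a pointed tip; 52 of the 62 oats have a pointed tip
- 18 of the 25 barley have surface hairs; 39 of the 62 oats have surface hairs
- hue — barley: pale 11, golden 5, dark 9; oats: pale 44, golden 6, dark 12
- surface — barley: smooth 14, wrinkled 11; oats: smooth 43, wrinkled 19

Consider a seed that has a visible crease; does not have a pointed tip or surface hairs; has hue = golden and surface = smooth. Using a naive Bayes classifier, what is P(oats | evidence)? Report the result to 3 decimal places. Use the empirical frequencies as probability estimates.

0.206

barley: (25/87) × (20/25) × (16/25) × (7/25) × (5/25) × (14/25) ≈ 0.00461389
oats: (62/87) × (26/62) × (10/62) × (23/62) × (6/62) × (43/62) ≈ 0.00120015
P(oats | x) = 0.00120015 / 0.00581404 ≈ 0.206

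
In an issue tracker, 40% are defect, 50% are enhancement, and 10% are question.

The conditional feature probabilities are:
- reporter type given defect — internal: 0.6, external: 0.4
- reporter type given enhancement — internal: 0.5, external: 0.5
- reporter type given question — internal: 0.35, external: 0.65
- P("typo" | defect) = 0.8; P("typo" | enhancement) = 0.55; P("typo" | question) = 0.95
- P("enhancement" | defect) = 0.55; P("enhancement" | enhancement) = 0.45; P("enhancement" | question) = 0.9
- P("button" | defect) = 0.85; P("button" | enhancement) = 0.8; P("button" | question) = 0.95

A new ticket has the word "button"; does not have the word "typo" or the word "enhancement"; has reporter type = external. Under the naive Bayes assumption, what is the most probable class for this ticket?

defect: 0.4 × 0.4 × (1−0.8) × (1−0.55) × 0.85 = 0.01224
enhancement: 0.5 × 0.5 × (1−0.55) × (1−0.45) × 0.8 = 0.0495
question: 0.1 × 0.65 × (1−0.95) × (1−0.9) × 0.95 = 0.00030875
Highest score → enhancement.

enhancement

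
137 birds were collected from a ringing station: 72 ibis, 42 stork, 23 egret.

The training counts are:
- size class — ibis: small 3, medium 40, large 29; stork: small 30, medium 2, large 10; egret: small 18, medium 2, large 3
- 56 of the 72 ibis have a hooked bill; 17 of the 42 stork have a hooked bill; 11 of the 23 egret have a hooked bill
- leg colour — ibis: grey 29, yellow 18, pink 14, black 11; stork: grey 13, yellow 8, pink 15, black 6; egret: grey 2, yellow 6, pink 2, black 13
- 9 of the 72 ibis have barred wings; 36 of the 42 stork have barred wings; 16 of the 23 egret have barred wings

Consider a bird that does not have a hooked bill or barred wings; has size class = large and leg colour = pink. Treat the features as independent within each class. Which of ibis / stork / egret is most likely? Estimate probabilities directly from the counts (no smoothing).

ibis

ibis: (72/137) × (29/72) × (16/72) × (14/72) × (63/72) ≈ 0.00800329
stork: (42/137) × (10/42) × (25/42) × (15/42) × (6/42) ≈ 0.00221674
egret: (23/137) × (3/23) × (12/23) × (2/23) × (7/23) ≈ 0.000302361
Highest score → ibis.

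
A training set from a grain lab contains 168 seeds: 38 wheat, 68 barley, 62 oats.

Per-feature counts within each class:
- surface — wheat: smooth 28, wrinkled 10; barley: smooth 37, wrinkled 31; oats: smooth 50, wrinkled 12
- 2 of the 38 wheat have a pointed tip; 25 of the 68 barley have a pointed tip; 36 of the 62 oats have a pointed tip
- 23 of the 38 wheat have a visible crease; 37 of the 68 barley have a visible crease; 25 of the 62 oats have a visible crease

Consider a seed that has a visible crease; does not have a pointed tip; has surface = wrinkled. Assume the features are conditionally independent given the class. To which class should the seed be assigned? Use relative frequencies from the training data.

barley

wheat: (38/168) × (10/38) × (36/38) × (23/38) ≈ 0.0341314
barley: (68/168) × (31/68) × (43/68) × (37/68) ≈ 0.0634899
oats: (62/168) × (12/62) × (26/62) × (25/62) ≈ 0.0120782
Highest score → barley.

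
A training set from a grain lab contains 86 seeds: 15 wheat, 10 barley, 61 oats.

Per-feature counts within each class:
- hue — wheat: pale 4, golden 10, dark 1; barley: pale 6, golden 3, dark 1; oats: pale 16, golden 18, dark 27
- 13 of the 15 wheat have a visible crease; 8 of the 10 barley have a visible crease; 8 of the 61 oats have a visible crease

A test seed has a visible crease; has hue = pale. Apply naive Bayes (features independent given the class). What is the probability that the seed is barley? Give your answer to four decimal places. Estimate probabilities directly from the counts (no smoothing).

wheat: (15/86) × (4/15) × (13/15) ≈ 0.0403101
barley: (10/86) × (6/10) × (8/10) ≈ 0.055814
oats: (61/86) × (16/61) × (8/61) ≈ 0.0243995
P(barley | x) = 0.055814 / 0.1205236 ≈ 0.4631

0.4631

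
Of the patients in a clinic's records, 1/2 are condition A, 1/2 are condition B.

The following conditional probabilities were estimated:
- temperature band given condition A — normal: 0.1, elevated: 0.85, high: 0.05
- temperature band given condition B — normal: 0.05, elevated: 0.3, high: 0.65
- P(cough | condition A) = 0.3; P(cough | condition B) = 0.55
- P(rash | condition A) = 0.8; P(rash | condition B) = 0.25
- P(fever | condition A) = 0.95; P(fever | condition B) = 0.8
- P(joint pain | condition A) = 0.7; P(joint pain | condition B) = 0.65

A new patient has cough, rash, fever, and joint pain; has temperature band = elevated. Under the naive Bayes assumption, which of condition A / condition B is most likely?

condition A: 0.5 × 0.85 × 0.3 × 0.8 × 0.95 × 0.7 = 0.06783
condition B: 0.5 × 0.3 × 0.55 × 0.25 × 0.8 × 0.65 = 0.010725
Highest score → condition A.

condition A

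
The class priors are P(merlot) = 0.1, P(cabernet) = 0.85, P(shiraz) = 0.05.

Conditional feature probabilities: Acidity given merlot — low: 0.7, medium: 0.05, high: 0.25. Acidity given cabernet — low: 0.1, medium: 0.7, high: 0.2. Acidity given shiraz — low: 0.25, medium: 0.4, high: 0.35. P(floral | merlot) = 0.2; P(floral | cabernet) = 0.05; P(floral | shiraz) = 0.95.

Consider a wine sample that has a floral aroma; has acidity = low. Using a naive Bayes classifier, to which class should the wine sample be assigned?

merlot

merlot: 0.1 × 0.7 × 0.2 = 0.014
cabernet: 0.85 × 0.1 × 0.05 = 0.00425
shiraz: 0.05 × 0.25 × 0.95 = 0.011875
Highest score → merlot.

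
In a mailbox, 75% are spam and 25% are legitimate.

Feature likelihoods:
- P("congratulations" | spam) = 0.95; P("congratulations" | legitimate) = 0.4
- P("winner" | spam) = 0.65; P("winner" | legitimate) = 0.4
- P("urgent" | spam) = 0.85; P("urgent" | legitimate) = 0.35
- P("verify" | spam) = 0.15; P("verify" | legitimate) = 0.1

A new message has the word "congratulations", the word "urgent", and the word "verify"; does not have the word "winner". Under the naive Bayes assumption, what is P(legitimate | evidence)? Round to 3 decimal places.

0.062

spam: 0.75 × 0.95 × (1−0.65) × 0.85 × 0.15 = 0.0317953125
legitimate: 0.25 × 0.4 × (1−0.4) × 0.35 × 0.1 = 0.0021
P(legitimate | x) = 0.0021 / 0.0338953125 ≈ 0.062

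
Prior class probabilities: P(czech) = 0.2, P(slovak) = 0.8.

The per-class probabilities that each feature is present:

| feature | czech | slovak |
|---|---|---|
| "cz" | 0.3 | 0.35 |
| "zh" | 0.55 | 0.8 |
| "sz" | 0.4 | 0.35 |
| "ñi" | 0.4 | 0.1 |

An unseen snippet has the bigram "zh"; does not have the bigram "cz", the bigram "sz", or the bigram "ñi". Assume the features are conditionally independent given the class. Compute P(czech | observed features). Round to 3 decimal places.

czech: 0.2 × (1−0.3) × 0.55 × (1−0.4) × (1−0.4) = 0.02772
slovak: 0.8 × (1−0.35) × 0.8 × (1−0.35) × (1−0.1) = 0.24336
P(czech | x) = 0.02772 / 0.27108 ≈ 0.102

0.102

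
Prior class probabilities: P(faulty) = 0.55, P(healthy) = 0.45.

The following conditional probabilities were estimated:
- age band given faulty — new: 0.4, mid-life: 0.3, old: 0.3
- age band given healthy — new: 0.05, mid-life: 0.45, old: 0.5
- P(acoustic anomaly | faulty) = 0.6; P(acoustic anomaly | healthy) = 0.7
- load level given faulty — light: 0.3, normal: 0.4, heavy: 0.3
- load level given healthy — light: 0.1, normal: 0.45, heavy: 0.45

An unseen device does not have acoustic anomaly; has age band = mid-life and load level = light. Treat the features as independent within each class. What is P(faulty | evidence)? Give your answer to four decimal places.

faulty: 0.55 × 0.3 × (1−0.6) × 0.3 = 0.0198
healthy: 0.45 × 0.45 × (1−0.7) × 0.1 = 0.006075
P(faulty | x) = 0.0198 / 0.025875 ≈ 0.7652

0.7652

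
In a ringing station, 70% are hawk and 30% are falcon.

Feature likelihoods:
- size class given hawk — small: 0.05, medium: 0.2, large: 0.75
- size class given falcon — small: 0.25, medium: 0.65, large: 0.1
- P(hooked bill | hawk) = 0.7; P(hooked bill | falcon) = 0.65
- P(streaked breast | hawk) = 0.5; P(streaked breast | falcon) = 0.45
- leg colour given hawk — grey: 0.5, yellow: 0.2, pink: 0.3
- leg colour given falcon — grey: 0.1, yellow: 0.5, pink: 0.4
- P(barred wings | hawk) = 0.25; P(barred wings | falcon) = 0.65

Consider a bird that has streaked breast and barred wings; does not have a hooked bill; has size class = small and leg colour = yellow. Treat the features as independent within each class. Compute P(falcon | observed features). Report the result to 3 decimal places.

0.936

hawk: 0.7 × 0.05 × (1−0.7) × 0.5 × 0.2 × 0.25 = 0.0002625
falcon: 0.3 × 0.25 × (1−0.65) × 0.45 × 0.5 × 0.65 = 0.0038390625
P(falcon | x) = 0.0038390625 / 0.0041015625 ≈ 0.936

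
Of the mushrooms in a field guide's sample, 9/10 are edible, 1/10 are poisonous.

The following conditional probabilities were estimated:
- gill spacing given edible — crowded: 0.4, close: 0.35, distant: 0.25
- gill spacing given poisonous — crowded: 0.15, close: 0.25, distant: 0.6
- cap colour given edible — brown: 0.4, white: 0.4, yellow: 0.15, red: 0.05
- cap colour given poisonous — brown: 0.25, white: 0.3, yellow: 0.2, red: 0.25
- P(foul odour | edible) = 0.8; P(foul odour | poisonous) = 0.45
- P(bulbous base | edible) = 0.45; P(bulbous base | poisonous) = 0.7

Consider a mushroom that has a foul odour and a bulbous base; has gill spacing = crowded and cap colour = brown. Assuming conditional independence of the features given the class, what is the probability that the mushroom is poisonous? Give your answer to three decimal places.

edible: 0.9 × 0.4 × 0.4 × 0.8 × 0.45 = 0.05184
poisonous: 0.1 × 0.15 × 0.25 × 0.45 × 0.7 = 0.00118125
P(poisonous | x) = 0.00118125 / 0.05302125 ≈ 0.022

0.022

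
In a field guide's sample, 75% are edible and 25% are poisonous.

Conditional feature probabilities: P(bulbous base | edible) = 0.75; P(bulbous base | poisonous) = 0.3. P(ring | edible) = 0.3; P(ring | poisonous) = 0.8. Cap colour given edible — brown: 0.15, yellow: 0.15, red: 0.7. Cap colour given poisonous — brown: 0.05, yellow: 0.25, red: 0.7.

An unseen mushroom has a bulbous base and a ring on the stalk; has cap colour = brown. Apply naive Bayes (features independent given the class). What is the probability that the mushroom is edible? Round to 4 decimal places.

edible: 0.75 × 0.75 × 0.3 × 0.15 = 0.0253125
poisonous: 0.25 × 0.3 × 0.8 × 0.05 = 0.003
P(edible | x) = 0.0253125 / 0.0283125 ≈ 0.8940

0.8940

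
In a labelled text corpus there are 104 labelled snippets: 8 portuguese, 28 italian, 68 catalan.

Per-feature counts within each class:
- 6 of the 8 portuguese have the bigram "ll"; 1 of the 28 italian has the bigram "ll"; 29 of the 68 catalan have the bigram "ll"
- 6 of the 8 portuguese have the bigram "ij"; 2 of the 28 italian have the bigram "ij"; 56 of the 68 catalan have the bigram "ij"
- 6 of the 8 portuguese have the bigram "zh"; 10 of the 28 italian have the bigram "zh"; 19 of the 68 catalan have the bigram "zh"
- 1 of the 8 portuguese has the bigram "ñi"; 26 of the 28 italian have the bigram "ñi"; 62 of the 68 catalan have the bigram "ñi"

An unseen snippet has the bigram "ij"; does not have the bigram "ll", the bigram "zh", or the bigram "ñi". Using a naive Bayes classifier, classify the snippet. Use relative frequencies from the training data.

portuguese: (8/104) × (2/8) × (6/8) × (2/8) × (7/8) ≈ 0.00315505
italian: (28/104) × (27/28) × (2/28) × (18/28) × (2/28) ≈ 0.000851508
catalan: (68/104) × (39/68) × (56/68) × (49/68) × (6/68) ≈ 0.0196354
Highest score → catalan.

catalan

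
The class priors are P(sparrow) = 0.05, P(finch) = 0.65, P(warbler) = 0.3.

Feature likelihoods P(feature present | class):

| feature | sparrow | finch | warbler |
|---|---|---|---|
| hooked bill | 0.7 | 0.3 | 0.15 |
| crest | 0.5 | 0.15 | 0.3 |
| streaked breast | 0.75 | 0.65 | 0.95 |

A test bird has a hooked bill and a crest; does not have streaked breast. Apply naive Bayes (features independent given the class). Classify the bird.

sparrow: 0.05 × 0.7 × 0.5 × (1−0.75) = 0.004375
finch: 0.65 × 0.3 × 0.15 × (1−0.65) = 0.0102375
warbler: 0.3 × 0.15 × 0.3 × (1−0.95) = 0.000675
Highest score → finch.

finch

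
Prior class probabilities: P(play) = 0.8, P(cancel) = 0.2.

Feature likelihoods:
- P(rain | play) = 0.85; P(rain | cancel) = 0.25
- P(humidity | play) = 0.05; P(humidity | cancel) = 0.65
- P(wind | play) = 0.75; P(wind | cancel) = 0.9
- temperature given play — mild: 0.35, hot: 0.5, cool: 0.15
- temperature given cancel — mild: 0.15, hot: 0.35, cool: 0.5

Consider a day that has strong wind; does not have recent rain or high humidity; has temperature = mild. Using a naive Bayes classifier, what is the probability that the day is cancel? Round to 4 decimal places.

0.1915

play: 0.8 × (1−0.85) × (1−0.05) × 0.75 × 0.35 = 0.029925
cancel: 0.2 × (1−0.25) × (1−0.65) × 0.9 × 0.15 = 0.0070875
P(cancel | x) = 0.0070875 / 0.0370125 ≈ 0.1915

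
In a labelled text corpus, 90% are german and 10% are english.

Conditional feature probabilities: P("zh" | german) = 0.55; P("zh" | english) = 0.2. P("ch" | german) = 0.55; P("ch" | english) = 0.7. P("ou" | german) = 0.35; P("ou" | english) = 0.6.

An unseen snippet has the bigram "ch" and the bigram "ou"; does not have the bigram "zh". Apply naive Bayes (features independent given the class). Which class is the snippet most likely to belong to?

german: 0.9 × (1−0.55) × 0.55 × 0.35 = 0.0779625
english: 0.1 × (1−0.2) × 0.7 × 0.6 = 0.0336
Highest score → german.

german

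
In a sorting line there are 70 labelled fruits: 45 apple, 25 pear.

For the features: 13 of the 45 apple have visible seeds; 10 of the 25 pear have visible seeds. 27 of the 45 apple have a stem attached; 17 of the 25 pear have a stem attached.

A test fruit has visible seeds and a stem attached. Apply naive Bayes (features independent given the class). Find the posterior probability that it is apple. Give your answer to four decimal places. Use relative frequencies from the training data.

0.5342

apple: (45/70) × (13/45) × (27/45) ≈ 0.111429
pear: (25/70) × (10/25) × (17/25) ≈ 0.0971429
P(apple | x) = 0.111429 / 0.2085719 ≈ 0.5342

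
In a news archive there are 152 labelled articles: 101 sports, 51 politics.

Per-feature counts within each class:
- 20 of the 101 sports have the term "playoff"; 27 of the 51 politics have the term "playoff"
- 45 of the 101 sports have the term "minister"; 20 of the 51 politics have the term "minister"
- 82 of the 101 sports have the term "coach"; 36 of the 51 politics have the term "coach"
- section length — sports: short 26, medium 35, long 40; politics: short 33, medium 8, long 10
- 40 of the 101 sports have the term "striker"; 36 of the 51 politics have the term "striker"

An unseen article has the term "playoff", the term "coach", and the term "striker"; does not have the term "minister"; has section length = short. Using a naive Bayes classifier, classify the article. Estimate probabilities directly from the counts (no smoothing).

politics

sports: (101/152) × (20/101) × (56/101) × (82/101) × (26/101) × (40/101) ≈ 0.0060386
politics: (51/152) × (27/51) × (31/51) × (36/51) × (33/51) × (36/51) ≈ 0.0348113
Highest score → politics.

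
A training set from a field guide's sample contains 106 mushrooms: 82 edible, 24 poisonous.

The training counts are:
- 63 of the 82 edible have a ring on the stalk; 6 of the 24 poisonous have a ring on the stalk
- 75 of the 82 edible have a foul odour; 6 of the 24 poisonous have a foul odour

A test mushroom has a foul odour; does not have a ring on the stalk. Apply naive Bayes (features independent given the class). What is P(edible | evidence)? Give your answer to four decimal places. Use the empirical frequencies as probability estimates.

0.7943

edible: (82/106) × (19/82) × (75/82) ≈ 0.163944
poisonous: (24/106) × (18/24) × (6/24) ≈ 0.0424528
P(edible | x) = 0.163944 / 0.2063968 ≈ 0.7943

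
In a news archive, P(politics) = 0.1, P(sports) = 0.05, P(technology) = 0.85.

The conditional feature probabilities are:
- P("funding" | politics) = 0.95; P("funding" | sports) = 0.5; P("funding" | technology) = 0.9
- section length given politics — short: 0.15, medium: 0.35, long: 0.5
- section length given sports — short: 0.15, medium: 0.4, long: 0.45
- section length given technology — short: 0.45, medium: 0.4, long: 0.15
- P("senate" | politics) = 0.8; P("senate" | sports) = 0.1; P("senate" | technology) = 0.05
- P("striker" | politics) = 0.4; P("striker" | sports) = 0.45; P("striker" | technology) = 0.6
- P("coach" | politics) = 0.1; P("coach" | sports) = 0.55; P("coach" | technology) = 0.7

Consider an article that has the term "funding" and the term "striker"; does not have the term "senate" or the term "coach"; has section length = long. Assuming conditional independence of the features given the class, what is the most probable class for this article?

technology

politics: 0.1 × 0.95 × 0.5 × (1−0.8) × 0.4 × (1−0.1) = 0.00342
sports: 0.05 × 0.5 × 0.45 × (1−0.1) × 0.45 × (1−0.55) = 0.0020503125
technology: 0.85 × 0.9 × 0.15 × (1−0.05) × 0.6 × (1−0.7) = 0.01962225
Highest score → technology.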